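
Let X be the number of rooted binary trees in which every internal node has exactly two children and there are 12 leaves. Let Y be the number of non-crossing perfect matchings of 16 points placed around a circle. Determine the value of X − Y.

A full binary tree with L leaves has L−1 internal nodes and is counted by C_{L−1}; L = 12 gives C_11. So X = C_11 = 58786.
Pairing 16 circle points by 8 non-crossing chords gives C_8 matchings. So Y = C_8 = 1430.
X − Y = 58786 − 1430 = 57356.

57356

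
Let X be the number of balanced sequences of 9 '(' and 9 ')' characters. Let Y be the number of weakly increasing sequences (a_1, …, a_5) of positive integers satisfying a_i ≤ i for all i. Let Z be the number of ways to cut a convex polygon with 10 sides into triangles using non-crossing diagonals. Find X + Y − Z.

A balanced arrangement of 9 bracket pairs is a Dyck word of semilength 9, so the count is C_9. So X = C_9 = 4862.
Weakly increasing sequences with a_i ≤ i biject with Dyck paths of semilength 5, so there are C_5. So Y = C_5 = 42.
A convex 10-gon is triangulated into 8 triangles, and the number of such triangulations is the Catalan number C_{10−2} = C_8. So Z = C_8 = 1430.
X + Y − Z = 4862 + 42 − 1430 = 3474.

3474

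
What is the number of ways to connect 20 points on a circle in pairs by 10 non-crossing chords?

16796

Non-crossing perfect matchings of 2n points on a circle are counted by C_n; with 20 points, n = 10.
C_10 = C(20,10)/11 = 184756/11 = 16796.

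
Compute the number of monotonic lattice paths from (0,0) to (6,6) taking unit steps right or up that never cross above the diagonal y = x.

132

Monotone paths in an n×n grid that stay weakly below the diagonal are counted by C_n; here n = 6.
C_6 = C_5 · 2(2·5+1)/(5+2) = 42 · 22/7 = 132.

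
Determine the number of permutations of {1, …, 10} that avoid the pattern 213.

For any fixed pattern of length 3, the pattern-avoiding permutations of [10] number C_10.
C_10 = C(20,10)/11 = 184756/11 = 16796.

16796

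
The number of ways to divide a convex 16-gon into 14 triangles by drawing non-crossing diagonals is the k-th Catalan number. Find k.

14

The number of triangulations of a 16-gon is the Catalan number C_14 (index = sides − 2).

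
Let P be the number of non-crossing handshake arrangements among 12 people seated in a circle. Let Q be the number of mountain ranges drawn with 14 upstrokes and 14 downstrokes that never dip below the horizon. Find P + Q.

2674572

With 12 = 2·6 people, non-crossing handshake pairings are non-crossing perfect matchings on a circle, counted by C_6. So P = C_6 = 132.
A Dyck path with 14 up-steps and 14 down-steps has semilength 14, so there are C_14 of them. So Q = C_14 = 2674440.
P + Q = 132 + 2674440 = 2674572.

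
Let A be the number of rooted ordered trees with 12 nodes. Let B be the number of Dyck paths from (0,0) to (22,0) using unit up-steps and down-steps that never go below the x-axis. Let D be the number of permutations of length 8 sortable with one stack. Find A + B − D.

116142

A rooted plane tree on 12 nodes has 11 edges, and such trees are counted by C_11. So A = C_11 = 58786.
Dyck paths of semilength n (length 2n) are counted by C_n; here n = 11. So B = C_11 = 58786.
Stack-sortable permutations are exactly the 231-avoiding ones, counted by C_n; here n = 8. So D = C_8 = 1430.
A + B − D = 58786 + 58786 − 1430 = 116142.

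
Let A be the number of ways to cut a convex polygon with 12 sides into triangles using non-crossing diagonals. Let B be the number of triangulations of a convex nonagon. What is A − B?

Triangulations of a convex m-gon are counted by C_{m−2}; with m = 12 this is C_10. So A = C_10 = 16796.
Triangulations of a convex m-gon are counted by C_{m−2}; with m = 9 this is C_7. So B = C_7 = 429.
A − B = 16796 − 429 = 16367.

16367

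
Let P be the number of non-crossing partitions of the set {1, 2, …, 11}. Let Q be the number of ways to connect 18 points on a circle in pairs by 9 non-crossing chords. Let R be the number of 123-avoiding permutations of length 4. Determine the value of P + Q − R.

63634

The non-crossing partitions of [11] form a lattice of size C_11. So P = C_11 = 58786.
Pairing 18 circle points by 9 non-crossing chords gives C_9 matchings. So Q = C_9 = 4862.
For any fixed pattern of length 3, the pattern-avoiding permutations of [4] number C_4. So R = C_4 = 14.
P + Q − R = 58786 + 4862 − 14 = 63634.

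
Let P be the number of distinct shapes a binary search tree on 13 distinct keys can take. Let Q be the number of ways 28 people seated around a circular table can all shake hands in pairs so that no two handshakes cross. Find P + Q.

Rooted binary trees with 13 nodes (each child slot possibly empty) number C_13. So P = C_13 = 742900.
Non-crossing handshake pairings of 2n people are counted by C_n; 28 people gives n = 14. So Q = C_14 = 2674440.
P + Q = 742900 + 2674440 = 3417340.

3417340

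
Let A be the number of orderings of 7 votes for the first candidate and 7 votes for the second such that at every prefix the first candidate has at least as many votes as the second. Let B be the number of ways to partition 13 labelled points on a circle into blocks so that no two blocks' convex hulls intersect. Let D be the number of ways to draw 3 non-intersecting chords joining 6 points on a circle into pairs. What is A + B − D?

Ballot sequences with n votes each where one side never trails are Dyck words, counted by C_n; here n = 7. So A = C_7 = 429.
The non-crossing partitions of [13] form a lattice of size C_13. So B = C_13 = 742900.
Pairing 6 circle points by 3 non-crossing chords gives C_3 matchings. So D = C_3 = 5.
A + B − D = 429 + 742900 − 5 = 743324.

743324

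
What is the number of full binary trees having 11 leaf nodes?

A full binary tree with L leaves has L−1 internal nodes and is counted by C_{L−1}; L = 11 gives C_10.
C_10 = C_9 · 2(2·9+1)/(9+2) = 4862 · 38/11 = 16796.

16796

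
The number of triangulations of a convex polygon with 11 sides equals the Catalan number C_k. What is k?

9

The number of triangulations of an 11-gon is the Catalan number C_9 (index = sides − 2).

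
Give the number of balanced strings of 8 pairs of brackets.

1430

A balanced arrangement of 8 bracket pairs is a Dyck word of semilength 8, so the count is C_8.
C_8 = C(16,8)/9 = 12870/9 = 1430.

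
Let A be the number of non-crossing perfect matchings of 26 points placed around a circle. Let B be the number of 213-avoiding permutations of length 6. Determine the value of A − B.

742768

Pairing 26 circle points by 13 non-crossing chords gives C_13 matchings. So A = C_13 = 742900.
For any fixed pattern of length 3, the pattern-avoiding permutations of [6] number C_6. So B = C_6 = 132.
A − B = 742900 − 132 = 742768.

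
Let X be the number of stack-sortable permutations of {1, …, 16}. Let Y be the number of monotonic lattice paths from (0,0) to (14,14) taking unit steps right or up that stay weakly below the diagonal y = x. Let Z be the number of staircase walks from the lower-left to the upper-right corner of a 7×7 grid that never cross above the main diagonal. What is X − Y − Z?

32682801

Stack-sortable permutations are exactly the 231-avoiding ones, counted by C_n; here n = 16. So X = C_16 = 35357670.
Sub-diagonal monotone paths from (0,0) to (14,14) biject with Dyck paths of semilength 14, giving C_14. So Y = C_14 = 2674440.
Sub-diagonal monotone paths from (0,0) to (7,7) biject with Dyck paths of semilength 7, giving C_7. So Z = C_7 = 429.
X − Y − Z = 35357670 − 2674440 − 429 = 32682801.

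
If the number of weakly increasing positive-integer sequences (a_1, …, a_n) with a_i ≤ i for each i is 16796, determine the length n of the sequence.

Such sub-staircase sequences of length n are counted by C_n, and C_10 = 16796.

10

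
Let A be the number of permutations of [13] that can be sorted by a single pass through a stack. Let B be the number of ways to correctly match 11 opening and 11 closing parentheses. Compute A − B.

684114

Stack-sortable permutations are exactly the 231-avoiding ones, counted by C_n; here n = 13. So A = C_13 = 742900.
Balanced strings of n pairs of brackets are counted by C_n; here n = 11. So B = C_11 = 58786.
A − B = 742900 − 58786 = 684114.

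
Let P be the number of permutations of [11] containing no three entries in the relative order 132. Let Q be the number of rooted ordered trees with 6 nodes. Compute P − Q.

Permutations of [n] avoiding any single length-3 pattern are counted by C_n; here n = 11. So P = C_11 = 58786.
A rooted plane tree on 6 nodes has 5 edges, and such trees are counted by C_5. So Q = C_5 = 42.
P − Q = 58786 − 42 = 58744.

58744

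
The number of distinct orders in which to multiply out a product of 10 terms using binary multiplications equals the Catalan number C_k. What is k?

9

Ways to associate a product of 10 factors correspond to binary trees on 10 leaves, so the count is C_9.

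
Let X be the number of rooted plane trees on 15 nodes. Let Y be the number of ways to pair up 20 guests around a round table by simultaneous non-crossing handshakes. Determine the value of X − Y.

2657644

Rooted ordered (plane) trees on m nodes have m−1 edges and are counted by C_{m−1}; m = 15 gives C_14. So X = C_14 = 2674440.
Non-crossing handshake pairings of 2n people are counted by C_n; 20 people gives n = 10. So Y = C_10 = 16796.
X − Y = 2674440 − 16796 = 2657644.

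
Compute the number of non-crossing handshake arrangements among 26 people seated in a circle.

742900

Non-crossing handshake pairings of 2n people are counted by C_n; 26 people gives n = 13.
C_13 = C(26,13)/14 = 10400600/14 = 742900.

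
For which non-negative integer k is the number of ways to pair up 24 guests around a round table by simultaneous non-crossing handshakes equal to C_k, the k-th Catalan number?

With 24 = 2·12 people, non-crossing handshake pairings are non-crossing perfect matchings on a circle, counted by C_12.

12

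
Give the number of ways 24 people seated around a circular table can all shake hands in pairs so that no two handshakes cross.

With 24 = 2·12 people, non-crossing handshake pairings are non-crossing perfect matchings on a circle, counted by C_12.
C_12 = 208012.

208012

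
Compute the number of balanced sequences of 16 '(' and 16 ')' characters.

Balanced strings of n pairs of brackets are counted by C_n; here n = 16.
C_16 = 35357670.

35357670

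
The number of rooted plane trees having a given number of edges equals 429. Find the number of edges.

Rooted ordered trees with n edges are counted by C_n, and C_7 = 429.

7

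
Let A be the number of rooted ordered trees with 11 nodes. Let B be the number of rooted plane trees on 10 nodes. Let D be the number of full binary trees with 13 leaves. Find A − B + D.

A rooted plane tree on 11 nodes has 10 edges, and such trees are counted by C_10. So A = C_10 = 16796.
A rooted plane tree on 10 nodes has 9 edges, and such trees are counted by C_9. So B = C_9 = 4862.
Full binary trees with 13 leaves have 13−1 = 12 internal nodes, so there are C_12 of them. So D = C_12 = 208012.
A − B + D = 16796 − 4862 + 208012 = 219946.

219946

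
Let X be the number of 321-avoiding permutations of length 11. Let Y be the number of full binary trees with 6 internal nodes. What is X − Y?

58654

Permutations of [n] avoiding any single length-3 pattern are counted by C_n; here n = 11. So X = C_11 = 58786.
The number of full binary trees on 6 internal nodes is the Catalan number C_6. So Y = C_6 = 132.
X − Y = 58786 − 132 = 58654.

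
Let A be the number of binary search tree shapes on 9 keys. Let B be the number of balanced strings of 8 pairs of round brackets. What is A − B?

3432

Rooted binary trees with 9 nodes (each child slot possibly empty) number C_9. So A = C_9 = 4862.
Balanced strings of n pairs of brackets are counted by C_n; here n = 8. So B = C_8 = 1430.
A − B = 4862 − 1430 = 3432.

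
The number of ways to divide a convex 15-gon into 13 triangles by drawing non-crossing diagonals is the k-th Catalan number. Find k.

A convex 15-gon is triangulated into 13 triangles, and the number of such triangulations is the Catalan number C_{15−2} = C_13.

13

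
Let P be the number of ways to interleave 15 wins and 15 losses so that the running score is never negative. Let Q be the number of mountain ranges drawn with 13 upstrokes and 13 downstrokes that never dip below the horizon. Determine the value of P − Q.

Ballot sequences with n votes each where one side never trails are Dyck words, counted by C_n; here n = 15. So P = C_15 = 9694845.
Paths of 13 up- and 13 down-steps that never dip below the axis are Dyck paths; their count is C_13. So Q = C_13 = 742900.
P − Q = 9694845 − 742900 = 8951945.

8951945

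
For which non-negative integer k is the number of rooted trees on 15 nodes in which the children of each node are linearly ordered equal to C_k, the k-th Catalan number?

14

Rooted ordered (plane) trees on m nodes have m−1 edges and are counted by C_{m−1}; m = 15 gives C_14.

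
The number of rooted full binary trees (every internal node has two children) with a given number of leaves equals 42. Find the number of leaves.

Full binary trees with L leaves are counted by C_{L−1}; 42 = C_5.
So the index is 5, and the number of leaves is 5 + 1 = 6.

6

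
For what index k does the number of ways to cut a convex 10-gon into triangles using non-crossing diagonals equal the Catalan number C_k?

8

Triangulations of a convex m-gon are counted by C_{m−2}; with m = 10 this is C_8.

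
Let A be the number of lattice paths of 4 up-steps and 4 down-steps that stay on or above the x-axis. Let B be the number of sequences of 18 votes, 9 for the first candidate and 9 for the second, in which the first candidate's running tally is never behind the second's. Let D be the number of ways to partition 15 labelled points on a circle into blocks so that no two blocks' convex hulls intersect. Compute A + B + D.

9699721

Dyck paths of semilength n (length 2n) are counted by C_n; here n = 4. So A = C_4 = 14.
Ballot sequences with n votes each where one side never trails are Dyck words, counted by C_n; here n = 9. So B = C_9 = 4862.
Non-crossing partitions of an n-element set are counted by C_n; here n = 15. So D = C_15 = 9694845.
A + B + D = 14 + 4862 + 9694845 = 9699721.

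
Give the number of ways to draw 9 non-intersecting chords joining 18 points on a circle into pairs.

4862

Pairing 18 circle points by 9 non-crossing chords gives C_9 matchings.
C_9 = C(18,9)/10 = 48620/10 = 4862.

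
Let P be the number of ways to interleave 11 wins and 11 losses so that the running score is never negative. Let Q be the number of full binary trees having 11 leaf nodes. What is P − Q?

Ballot sequences with n votes each where one side never trails are Dyck words, counted by C_n; here n = 11. So P = C_11 = 58786.
A full binary tree with L leaves has L−1 internal nodes and is counted by C_{L−1}; L = 11 gives C_10. So Q = C_10 = 16796.
P − Q = 58786 − 16796 = 41990.

41990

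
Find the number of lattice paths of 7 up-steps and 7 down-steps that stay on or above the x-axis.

429

Dyck paths of semilength n (length 2n) are counted by C_n; here n = 7.
C_7 = 429.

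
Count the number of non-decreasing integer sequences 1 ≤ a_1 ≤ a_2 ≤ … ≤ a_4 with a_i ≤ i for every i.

Such sub-staircase sequences of length n are counted by C_n; here n = 4.
C_4 = C_3 · 2(2·3+1)/(3+2) = 5 · 14/5 = 14.

14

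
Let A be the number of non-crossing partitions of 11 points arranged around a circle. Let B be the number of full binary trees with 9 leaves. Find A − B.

57356

The non-crossing partitions of [11] form a lattice of size C_11. So A = C_11 = 58786.
Full binary trees with 9 leaves have 9−1 = 8 internal nodes, so there are C_8 of them. So B = C_8 = 1430.
A − B = 58786 − 1430 = 57356.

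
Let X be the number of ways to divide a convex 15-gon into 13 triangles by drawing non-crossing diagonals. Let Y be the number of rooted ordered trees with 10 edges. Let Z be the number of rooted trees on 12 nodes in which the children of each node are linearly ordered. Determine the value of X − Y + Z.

784890

Triangulations of a convex m-gon are counted by C_{m−2}; with m = 15 this is C_13. So X = C_13 = 742900.
A rooted plane tree with 10 edges has 11 nodes, and the count is C_10. So Y = C_10 = 16796.
A rooted plane tree on 12 nodes has 11 edges, and such trees are counted by C_11. So Z = C_11 = 58786.
X − Y + Z = 742900 − 16796 + 58786 = 784890.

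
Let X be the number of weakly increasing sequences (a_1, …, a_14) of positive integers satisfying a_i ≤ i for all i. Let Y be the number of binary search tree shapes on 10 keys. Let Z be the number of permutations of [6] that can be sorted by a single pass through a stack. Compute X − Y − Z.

2657512

Weakly increasing sequences with a_i ≤ i biject with Dyck paths of semilength 14, so there are C_14. So X = C_14 = 2674440.
Binary trees (left/right distinguished) on n nodes are counted by C_n; here n = 10. So Y = C_10 = 16796.
By Knuth's characterisation, the stack-sortable permutations of length 6 are the 231-avoiders, numbering C_6. So Z = C_6 = 132.
X − Y − Z = 2674440 − 16796 − 132 = 2657512.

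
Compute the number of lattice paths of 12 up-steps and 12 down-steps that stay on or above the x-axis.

Paths of 12 up- and 12 down-steps that never dip below the axis are Dyck paths; their count is C_12.
C_12 = C(24,12)/13 = 2704156/13 = 208012.

208012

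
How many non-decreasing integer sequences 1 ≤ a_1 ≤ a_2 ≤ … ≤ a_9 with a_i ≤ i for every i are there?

Such sub-staircase sequences of length n are counted by C_n; here n = 9.
C_9 = C_8 · 2(2·8+1)/(8+2) = 1430 · 34/10 = 4862.

4862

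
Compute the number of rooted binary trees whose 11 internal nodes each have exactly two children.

The number of full binary trees on 11 internal nodes is the Catalan number C_11.
C_11 = C_10 · 2(2·10+1)/(10+2) = 16796 · 42/12 = 58786.

58786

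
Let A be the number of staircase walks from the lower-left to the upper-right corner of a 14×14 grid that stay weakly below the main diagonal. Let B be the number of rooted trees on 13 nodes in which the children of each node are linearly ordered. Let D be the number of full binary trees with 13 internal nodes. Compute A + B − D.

2139552

Monotone paths in an n×n grid that stay weakly below the diagonal are counted by C_n; here n = 14. So A = C_14 = 2674440.
A rooted plane tree on 13 nodes has 12 edges, and such trees are counted by C_12. So B = C_12 = 208012.
The number of full binary trees on 13 internal nodes is the Catalan number C_13. So D = C_13 = 742900.
A + B − D = 2674440 + 208012 − 742900 = 2139552.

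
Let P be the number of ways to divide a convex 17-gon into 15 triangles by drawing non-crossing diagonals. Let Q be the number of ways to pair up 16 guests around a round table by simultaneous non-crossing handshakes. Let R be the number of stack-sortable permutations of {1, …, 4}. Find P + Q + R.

9696289

The number of triangulations of a 17-gon is the Catalan number C_15 (index = sides − 2). So P = C_15 = 9694845.
With 16 = 2·8 people, non-crossing handshake pairings are non-crossing perfect matchings on a circle, counted by C_8. So Q = C_8 = 1430.
By Knuth's characterisation, the stack-sortable permutations of length 4 are the 231-avoiders, numbering C_4. So R = C_4 = 14.
P + Q + R = 9694845 + 1430 + 14 = 9696289.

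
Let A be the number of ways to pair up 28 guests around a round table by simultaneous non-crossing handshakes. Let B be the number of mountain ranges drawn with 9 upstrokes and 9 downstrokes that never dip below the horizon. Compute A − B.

Non-crossing handshake pairings of 2n people are counted by C_n; 28 people gives n = 14. So A = C_14 = 2674440.
Paths of 9 up- and 9 down-steps that never dip below the axis are Dyck paths; their count is C_9. So B = C_9 = 4862.
A − B = 2674440 − 4862 = 2669578.

2669578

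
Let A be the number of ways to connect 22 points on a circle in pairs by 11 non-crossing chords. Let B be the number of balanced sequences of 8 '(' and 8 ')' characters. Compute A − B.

57356

Non-crossing perfect matchings of 2n points on a circle are counted by C_n; with 22 points, n = 11. So A = C_11 = 58786.
Balanced strings of n pairs of brackets are counted by C_n; here n = 8. So B = C_8 = 1430.
A − B = 58786 − 1430 = 57356.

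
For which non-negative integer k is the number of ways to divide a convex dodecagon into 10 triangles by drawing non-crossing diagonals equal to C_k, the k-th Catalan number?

10

A convex 12-gon is triangulated into 10 triangles, and the number of such triangulations is the Catalan number C_{12−2} = C_10.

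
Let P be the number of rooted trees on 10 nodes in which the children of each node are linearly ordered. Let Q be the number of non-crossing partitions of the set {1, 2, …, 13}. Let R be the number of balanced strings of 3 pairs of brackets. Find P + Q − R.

Rooted ordered (plane) trees on m nodes have m−1 edges and are counted by C_{m−1}; m = 10 gives C_9. So P = C_9 = 4862.
The non-crossing partitions of [13] form a lattice of size C_13. So Q = C_13 = 742900.
A balanced arrangement of 3 bracket pairs is a Dyck word of semilength 3, so the count is C_3. So R = C_3 = 5.
P + Q − R = 4862 + 742900 − 5 = 747757.

747757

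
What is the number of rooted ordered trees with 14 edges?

2674440

A rooted plane tree with 14 edges has 15 nodes, and the count is C_14.
C_14 = C(28,14)/15 = 40116600/15 = 2674440.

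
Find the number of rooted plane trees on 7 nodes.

132

A rooted plane tree on 7 nodes has 6 edges, and such trees are counted by C_6.
C_6 = 132.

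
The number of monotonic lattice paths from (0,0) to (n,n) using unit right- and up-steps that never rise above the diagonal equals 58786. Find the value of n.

11

Such diagonal-avoiding paths in an n×n grid are counted by C_n; 58786 = C_11.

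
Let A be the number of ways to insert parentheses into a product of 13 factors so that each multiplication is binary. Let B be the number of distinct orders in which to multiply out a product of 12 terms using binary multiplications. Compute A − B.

149226

Parenthesizations of m factors correspond to full binary trees with m leaves, counted by C_{m−1}; m = 13 gives C_12. So A = C_12 = 208012.
Parenthesizations of m factors correspond to full binary trees with m leaves, counted by C_{m−1}; m = 12 gives C_11. So B = C_11 = 58786.
A − B = 208012 − 58786 = 149226.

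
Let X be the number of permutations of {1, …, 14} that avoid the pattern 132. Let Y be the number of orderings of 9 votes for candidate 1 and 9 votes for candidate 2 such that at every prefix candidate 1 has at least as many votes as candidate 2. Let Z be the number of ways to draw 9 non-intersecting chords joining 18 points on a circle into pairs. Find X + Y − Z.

For any fixed pattern of length 3, the pattern-avoiding permutations of [14] number C_14. So X = C_14 = 2674440.
Reading a vote for the leader as '(' and for the other as ')' turns such a sequence into a balanced string of 9 pairs, so the count is C_9. So Y = C_9 = 4862.
Non-crossing perfect matchings of 2n points on a circle are counted by C_n; with 18 points, n = 9. So Z = C_9 = 4862.
X + Y − Z = 2674440 + 4862 − 4862 = 2674440.

2674440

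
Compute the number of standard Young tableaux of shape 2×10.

16796

By the hook-length formula (or a Dyck-path bijection), SYT of shape 2×10 number C_10.
C_10 = C(20,10)/11 = 184756/11 = 16796.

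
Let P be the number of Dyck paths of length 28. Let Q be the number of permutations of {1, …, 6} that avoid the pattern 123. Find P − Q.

2674308

Dyck paths of semilength n (length 2n) are counted by C_n; here n = 14. So P = C_14 = 2674440.
For any fixed pattern of length 3, the pattern-avoiding permutations of [6] number C_6. So Q = C_6 = 132.
P − Q = 2674440 − 132 = 2674308.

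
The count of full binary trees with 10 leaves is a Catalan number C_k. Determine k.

9

Full binary trees with 10 leaves have 10−1 = 9 internal nodes, so there are C_9 of them.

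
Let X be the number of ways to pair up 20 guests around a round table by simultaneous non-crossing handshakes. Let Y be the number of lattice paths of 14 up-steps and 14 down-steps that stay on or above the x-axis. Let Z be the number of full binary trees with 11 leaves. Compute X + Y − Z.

With 20 = 2·10 people, non-crossing handshake pairings are non-crossing perfect matchings on a circle, counted by C_10. So X = C_10 = 16796.
A Dyck path with 14 up-steps and 14 down-steps has semilength 14, so there are C_14 of them. So Y = C_14 = 2674440.
Full binary trees with 11 leaves have 11−1 = 10 internal nodes, so there are C_10 of them. So Z = C_10 = 16796.
X + Y − Z = 16796 + 2674440 − 16796 = 2674440.

2674440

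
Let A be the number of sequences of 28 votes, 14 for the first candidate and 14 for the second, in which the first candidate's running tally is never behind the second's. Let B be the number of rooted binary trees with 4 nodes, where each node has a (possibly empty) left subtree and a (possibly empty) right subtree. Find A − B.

Reading a vote for the leader as '(' and for the other as ')' turns such a sequence into a balanced string of 14 pairs, so the count is C_14. So A = C_14 = 2674440.
There are C_n binary search tree shapes on n keys; with n = 4 that is C_4. So B = C_4 = 14.
A − B = 2674440 − 14 = 2674426.

2674426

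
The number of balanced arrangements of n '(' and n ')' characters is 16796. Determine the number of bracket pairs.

10

Balanced strings of n bracket-pairs are counted by C_n; 16796 = C_10.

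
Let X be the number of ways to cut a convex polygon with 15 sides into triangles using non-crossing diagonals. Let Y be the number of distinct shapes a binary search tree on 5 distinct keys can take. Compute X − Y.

742858

The number of triangulations of a 15-gon is the Catalan number C_13 (index = sides − 2). So X = C_13 = 742900.
Rooted binary trees with 5 nodes (each child slot possibly empty) number C_5. So Y = C_5 = 42.
X − Y = 742900 − 42 = 742858.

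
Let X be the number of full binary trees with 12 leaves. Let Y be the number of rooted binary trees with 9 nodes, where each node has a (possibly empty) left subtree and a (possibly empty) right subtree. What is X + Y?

63648

A full binary tree with L leaves has L−1 internal nodes and is counted by C_{L−1}; L = 12 gives C_11. So X = C_11 = 58786.
Rooted binary trees with 9 nodes (each child slot possibly empty) number C_9. So Y = C_9 = 4862.
X + Y = 58786 + 4862 = 63648.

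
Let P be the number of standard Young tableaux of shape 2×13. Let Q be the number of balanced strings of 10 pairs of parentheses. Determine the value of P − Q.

Standard Young tableaux of shape 2×n are counted by C_n; here n = 13. So P = C_13 = 742900.
With 10 pairs the number of balanced bracket strings is the Catalan number C_10. So Q = C_10 = 16796.
P − Q = 742900 − 16796 = 726104.

726104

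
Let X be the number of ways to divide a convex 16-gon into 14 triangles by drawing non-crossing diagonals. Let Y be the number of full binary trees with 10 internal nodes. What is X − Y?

A convex 16-gon is triangulated into 14 triangles, and the number of such triangulations is the Catalan number C_{16−2} = C_14. So X = C_14 = 2674440.
Full binary trees with n internal nodes are counted by C_n; here n = 10. So Y = C_10 = 16796.
X − Y = 2674440 − 16796 = 2657644.

2657644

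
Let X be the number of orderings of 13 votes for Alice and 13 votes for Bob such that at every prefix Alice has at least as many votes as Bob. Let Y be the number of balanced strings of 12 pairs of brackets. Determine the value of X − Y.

Ballot sequences with n votes each where one side never trails are Dyck words, counted by C_n; here n = 13. So X = C_13 = 742900.
With 12 pairs the number of balanced bracket strings is the Catalan number C_12. So Y = C_12 = 208012.
X − Y = 742900 − 208012 = 534888.

534888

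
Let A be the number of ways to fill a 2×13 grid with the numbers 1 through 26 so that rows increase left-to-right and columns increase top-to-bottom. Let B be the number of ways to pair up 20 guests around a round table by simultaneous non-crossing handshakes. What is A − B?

726104

Standard Young tableaux of shape 2×n are counted by C_n; here n = 13. So A = C_13 = 742900.
Non-crossing handshake pairings of 2n people are counted by C_n; 20 people gives n = 10. So B = C_10 = 16796.
A − B = 742900 − 16796 = 726104.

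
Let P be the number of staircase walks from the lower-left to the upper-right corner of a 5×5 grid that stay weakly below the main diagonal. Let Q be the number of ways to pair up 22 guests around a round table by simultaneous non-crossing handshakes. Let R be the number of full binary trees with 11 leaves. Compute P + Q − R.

Sub-diagonal monotone paths from (0,0) to (5,5) biject with Dyck paths of semilength 5, giving C_5. So P = C_5 = 42.
With 22 = 2·11 people, non-crossing handshake pairings are non-crossing perfect matchings on a circle, counted by C_11. So Q = C_11 = 58786.
A full binary tree with L leaves has L−1 internal nodes and is counted by C_{L−1}; L = 11 gives C_10. So R = C_10 = 16796.
P + Q − R = 42 + 58786 − 16796 = 42032.

42032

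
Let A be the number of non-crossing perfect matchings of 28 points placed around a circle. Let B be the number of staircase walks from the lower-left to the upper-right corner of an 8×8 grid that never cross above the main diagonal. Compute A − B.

Pairing 28 circle points by 14 non-crossing chords gives C_14 matchings. So A = C_14 = 2674440.
Sub-diagonal monotone paths from (0,0) to (8,8) biject with Dyck paths of semilength 8, giving C_8. So B = C_8 = 1430.
A − B = 2674440 − 1430 = 2673010.

2673010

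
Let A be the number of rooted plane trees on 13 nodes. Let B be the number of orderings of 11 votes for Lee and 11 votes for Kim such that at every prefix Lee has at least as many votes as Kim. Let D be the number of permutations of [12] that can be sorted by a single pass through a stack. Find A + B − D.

58786

A rooted plane tree on 13 nodes has 12 edges, and such trees are counted by C_12. So A = C_12 = 208012.
Ballot sequences with n votes each where one side never trails are Dyck words, counted by C_n; here n = 11. So B = C_11 = 58786.
By Knuth's characterisation, the stack-sortable permutations of length 12 are the 231-avoiders, numbering C_12. So D = C_12 = 208012.
A + B − D = 208012 + 58786 − 208012 = 58786.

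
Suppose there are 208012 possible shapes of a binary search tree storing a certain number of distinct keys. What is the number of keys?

12

Binary search tree shapes on n keys are counted by C_n; 208012 = C_12.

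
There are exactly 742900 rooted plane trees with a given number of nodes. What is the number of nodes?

Rooted ordered trees on m nodes are counted by C_{m−1}, and C_13 = 742900.
So the index is 13, and the number of nodes is 13 + 1 = 14.

14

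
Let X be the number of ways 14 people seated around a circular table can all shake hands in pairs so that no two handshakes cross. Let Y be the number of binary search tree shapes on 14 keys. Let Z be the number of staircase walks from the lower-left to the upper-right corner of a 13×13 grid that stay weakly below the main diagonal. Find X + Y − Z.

1931969

Non-crossing handshake pairings of 2n people are counted by C_n; 14 people gives n = 7. So X = C_7 = 429.
Rooted binary trees with 14 nodes (each child slot possibly empty) number C_14. So Y = C_14 = 2674440.
Monotone paths in an n×n grid that stay weakly below the diagonal are counted by C_n; here n = 13. So Z = C_13 = 742900.
X + Y − Z = 429 + 2674440 − 742900 = 1931969.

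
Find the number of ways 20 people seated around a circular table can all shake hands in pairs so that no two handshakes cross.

16796

Non-crossing handshake pairings of 2n people are counted by C_n; 20 people gives n = 10.
C_10 = C(20,10)/11 = 184756/11 = 16796.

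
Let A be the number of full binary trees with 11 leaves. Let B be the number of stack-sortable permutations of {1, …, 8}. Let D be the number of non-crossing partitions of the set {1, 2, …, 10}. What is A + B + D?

Full binary trees with 11 leaves have 11−1 = 10 internal nodes, so there are C_10 of them. So A = C_10 = 16796.
Stack-sortable permutations are exactly the 231-avoiding ones, counted by C_n; here n = 8. So B = C_8 = 1430.
Non-crossing partitions of an n-element set are counted by C_n; here n = 10. So D = C_10 = 16796.
A + B + D = 16796 + 1430 + 16796 = 35022.

35022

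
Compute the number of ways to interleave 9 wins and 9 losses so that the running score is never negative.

4862

Ballot sequences with n votes each where one side never trails are Dyck words, counted by C_n; here n = 9.
C_9 = C(18,9)/10 = 48620/10 = 4862.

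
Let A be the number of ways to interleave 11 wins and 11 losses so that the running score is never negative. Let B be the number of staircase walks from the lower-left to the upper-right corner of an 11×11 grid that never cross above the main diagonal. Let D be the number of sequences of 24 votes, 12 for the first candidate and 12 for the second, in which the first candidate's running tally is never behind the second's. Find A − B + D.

208012

Ballot sequences with n votes each where one side never trails are Dyck words, counted by C_n; here n = 11. So A = C_11 = 58786.
Monotone paths in an n×n grid that stay weakly below the diagonal are counted by C_n; here n = 11. So B = C_11 = 58786.
Reading a vote for the leader as '(' and for the other as ')' turns such a sequence into a balanced string of 12 pairs, so the count is C_12. So D = C_12 = 208012.
A − B + D = 58786 − 58786 + 208012 = 208012.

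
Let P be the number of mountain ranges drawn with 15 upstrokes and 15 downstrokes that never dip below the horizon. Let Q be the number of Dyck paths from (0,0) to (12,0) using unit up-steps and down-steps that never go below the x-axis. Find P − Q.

Paths of 15 up- and 15 down-steps that never dip below the axis are Dyck paths; their count is C_15. So P = C_15 = 9694845.
Paths of 6 up- and 6 down-steps that never dip below the axis are Dyck paths; their count is C_6. So Q = C_6 = 132.
P − Q = 9694845 − 132 = 9694713.

9694713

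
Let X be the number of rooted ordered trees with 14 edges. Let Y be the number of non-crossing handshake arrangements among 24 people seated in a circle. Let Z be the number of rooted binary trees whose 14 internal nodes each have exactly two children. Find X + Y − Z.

208012

Rooted ordered trees with n edges are counted by C_n; here n = 14. So X = C_14 = 2674440.
Non-crossing handshake pairings of 2n people are counted by C_n; 24 people gives n = 12. So Y = C_12 = 208012.
Full binary trees with n internal nodes are counted by C_n; here n = 14. So Z = C_14 = 2674440.
X + Y − Z = 2674440 + 208012 − 2674440 = 208012.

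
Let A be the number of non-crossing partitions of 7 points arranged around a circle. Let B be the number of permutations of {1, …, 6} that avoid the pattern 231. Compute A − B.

297

The non-crossing partitions of [7] form a lattice of size C_7. So A = C_7 = 429.
Permutations of [n] avoiding any single length-3 pattern are counted by C_n; here n = 6. So B = C_6 = 132.
A − B = 429 − 132 = 297.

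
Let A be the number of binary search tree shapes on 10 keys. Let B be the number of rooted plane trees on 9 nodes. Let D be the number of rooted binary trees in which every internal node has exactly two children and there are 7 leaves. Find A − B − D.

15234

Rooted binary trees with 10 nodes (each child slot possibly empty) number C_10. So A = C_10 = 16796.
Rooted ordered (plane) trees on m nodes have m−1 edges and are counted by C_{m−1}; m = 9 gives C_8. So B = C_8 = 1430.
Full binary trees with 7 leaves have 7−1 = 6 internal nodes, so there are C_6 of them. So D = C_6 = 132.
A − B − D = 16796 − 1430 − 132 = 15234.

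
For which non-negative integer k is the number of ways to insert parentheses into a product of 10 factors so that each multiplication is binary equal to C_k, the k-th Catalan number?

Ways to associate a product of 10 factors correspond to binary trees on 10 leaves, so the count is C_9.

9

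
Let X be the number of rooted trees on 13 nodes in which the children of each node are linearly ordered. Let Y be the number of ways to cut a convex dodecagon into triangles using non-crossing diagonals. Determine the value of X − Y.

191216

A rooted plane tree on 13 nodes has 12 edges, and such trees are counted by C_12. So X = C_12 = 208012.
Triangulations of a convex m-gon are counted by C_{m−2}; with m = 12 this is C_10. So Y = C_10 = 16796.
X − Y = 208012 − 16796 = 191216.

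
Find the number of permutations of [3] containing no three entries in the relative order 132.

Permutations of [n] avoiding any single length-3 pattern are counted by C_n; here n = 3.
C_3 = 5.

5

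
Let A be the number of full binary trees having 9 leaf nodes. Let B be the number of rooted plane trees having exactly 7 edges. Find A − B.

Full binary trees with 9 leaves have 9−1 = 8 internal nodes, so there are C_8 of them. So A = C_8 = 1430.
A rooted plane tree with 7 edges has 8 nodes, and the count is C_7. So B = C_7 = 429.
A − B = 1430 − 429 = 1001.

1001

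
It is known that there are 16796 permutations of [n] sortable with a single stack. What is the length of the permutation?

10

Stack-sortable permutations of [n] are counted by C_n; 16796 = C_10.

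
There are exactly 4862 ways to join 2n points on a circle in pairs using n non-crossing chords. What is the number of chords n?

9

Non-crossing pairings of 2n points on a circle are counted by C_n. Since C_9 = 4862, the index is 9.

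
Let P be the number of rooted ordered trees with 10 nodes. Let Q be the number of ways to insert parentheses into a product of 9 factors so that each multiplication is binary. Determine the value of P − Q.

Rooted ordered (plane) trees on m nodes have m−1 edges and are counted by C_{m−1}; m = 10 gives C_9. So P = C_9 = 4862.
Parenthesizations of m factors correspond to full binary trees with m leaves, counted by C_{m−1}; m = 9 gives C_8. So Q = C_8 = 1430.
P − Q = 4862 − 1430 = 3432.

3432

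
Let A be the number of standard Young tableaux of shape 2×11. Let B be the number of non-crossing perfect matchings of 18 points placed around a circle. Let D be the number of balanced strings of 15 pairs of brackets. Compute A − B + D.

9748769

By the hook-length formula (or a Dyck-path bijection), SYT of shape 2×11 number C_11. So A = C_11 = 58786.
Non-crossing perfect matchings of 2n points on a circle are counted by C_n; with 18 points, n = 9. So B = C_9 = 4862.
A balanced arrangement of 15 bracket pairs is a Dyck word of semilength 15, so the count is C_15. So D = C_15 = 9694845.
A − B + D = 58786 − 4862 + 9694845 = 9748769.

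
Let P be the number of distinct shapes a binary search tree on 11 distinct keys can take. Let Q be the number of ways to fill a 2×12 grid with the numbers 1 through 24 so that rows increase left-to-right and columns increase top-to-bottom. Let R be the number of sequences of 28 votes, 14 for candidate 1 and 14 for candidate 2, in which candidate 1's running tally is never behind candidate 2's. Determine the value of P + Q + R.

Rooted binary trees with 11 nodes (each child slot possibly empty) number C_11. So P = C_11 = 58786.
By the hook-length formula (or a Dyck-path bijection), SYT of shape 2×12 number C_12. So Q = C_12 = 208012.
Reading a vote for the leader as '(' and for the other as ')' turns such a sequence into a balanced string of 14 pairs, so the count is C_14. So R = C_14 = 2674440.
P + Q + R = 58786 + 208012 + 2674440 = 2941238.

2941238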